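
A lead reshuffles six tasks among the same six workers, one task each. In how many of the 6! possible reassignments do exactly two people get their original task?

135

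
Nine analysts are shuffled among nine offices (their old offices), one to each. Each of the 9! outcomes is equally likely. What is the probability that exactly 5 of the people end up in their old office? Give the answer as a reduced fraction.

1/320

Favorable outcomes: C(9,5)·!4 = 126·9 = 1134.
Total outcomes: 9! = 362880.
Probability = 1134/362880 = 1/320.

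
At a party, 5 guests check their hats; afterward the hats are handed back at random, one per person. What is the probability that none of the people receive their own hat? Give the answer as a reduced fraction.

11/30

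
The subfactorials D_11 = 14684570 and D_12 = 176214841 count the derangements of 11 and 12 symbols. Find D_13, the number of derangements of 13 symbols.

D_13 = (13-1)·(D_12 + D_11) = 12·(176214841 + 14684570) = 12·190899411 = 2290792932.

2290792932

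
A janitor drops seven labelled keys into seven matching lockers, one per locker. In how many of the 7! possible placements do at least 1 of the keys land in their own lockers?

3186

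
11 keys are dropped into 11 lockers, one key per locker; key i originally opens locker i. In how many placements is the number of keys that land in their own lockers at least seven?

# with exactly i fixed is C(11,i)·!(11-i); sum over i=7..11:
  i=7: C(11,7)·!4 = 330·9 = 2970
  i=8: C(11,8)·!3 = 165·2 = 330
  i=9: C(11,9)·!2 = 55·1 = 55
  i=10: C(11,10)·!1 = 11·0 = 0
  i=11: C(11,11)·!0 = 1·1 = 1
Total = 3356.

3356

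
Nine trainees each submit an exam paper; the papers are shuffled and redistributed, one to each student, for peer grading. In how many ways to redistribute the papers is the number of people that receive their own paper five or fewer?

362675

# with exactly i fixed is C(9,i)·!(9-i); sum over i=0..5:
  i=0: C(9,0)·!9 = 1·133496 = 133496
  i=1: C(9,1)·!8 = 9·14833 = 133497
  i=2: C(9,2)·!7 = 36·1854 = 66744
  i=3: C(9,3)·!6 = 84·265 = 22260
  i=4: C(9,4)·!5 = 126·44 = 5544
  i=5: C(9,5)·!4 = 126·9 = 1134
Total = 362675.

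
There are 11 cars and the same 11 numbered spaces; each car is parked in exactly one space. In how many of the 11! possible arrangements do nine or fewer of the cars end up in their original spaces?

39916799

Sum C(11,i)·!(11-i) for i = 0..9:
  i=0: C(11,0)·!11 = 1·14684570 = 14684570
  i=1: C(11,1)·!10 = 11·1334961 = 14684571
  i=2: C(11,2)·!9 = 55·133496 = 7342280
  i=3: C(11,3)·!8 = 165·14833 = 2447445
  i=4: C(11,4)·!7 = 330·1854 = 611820
  i=5: C(11,5)·!6 = 462·265 = 122430
  i=6: C(11,6)·!5 = 462·44 = 20328
  i=7: C(11,7)·!4 = 330·9 = 2970
  i=8: C(11,8)·!3 = 165·2 = 330
  i=9: C(11,9)·!2 = 55·1 = 55
Total = 39916799.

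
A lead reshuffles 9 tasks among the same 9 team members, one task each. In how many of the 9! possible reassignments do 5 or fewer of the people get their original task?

362675

Sum C(9,i)·!(9-i) for i = 0..5:
  i=0: C(9,0)·!9 = 1·133496 = 133496
  i=1: C(9,1)·!8 = 9·14833 = 133497
  i=2: C(9,2)·!7 = 36·1854 = 66744
  i=3: C(9,3)·!6 = 84·265 = 22260
  i=4: C(9,4)·!5 = 126·44 = 5544
  i=5: C(9,5)·!4 = 126·9 = 1134
Total = 362675.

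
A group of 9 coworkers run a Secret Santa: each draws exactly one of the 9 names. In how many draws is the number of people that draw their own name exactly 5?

1134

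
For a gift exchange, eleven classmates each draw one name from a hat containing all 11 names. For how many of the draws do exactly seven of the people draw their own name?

2970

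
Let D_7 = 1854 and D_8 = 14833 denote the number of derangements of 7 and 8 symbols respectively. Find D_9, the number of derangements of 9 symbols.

133496

D_9 = (9-1)·(D_8 + D_7) = 8·(14833 + 1854) = 8·16687 = 133496.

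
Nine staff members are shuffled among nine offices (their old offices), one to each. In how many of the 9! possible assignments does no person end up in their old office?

133496

By inclusion-exclusion, !9 = Σ (-1)^k · 9!/k! for k=0..9
= 9! - 9!/1! + 9!/2! - 9!/3! + 9!/4! - 9!/5! + 9!/6! - 9!/7! + 9!/8! - 9!/9!
= 362880 - 362880 + 181440 - 60480 + 15120 - 3024 + 504 - 72 + 9 - 1
= 133496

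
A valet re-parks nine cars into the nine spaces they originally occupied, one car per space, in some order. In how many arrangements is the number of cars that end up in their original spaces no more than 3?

355997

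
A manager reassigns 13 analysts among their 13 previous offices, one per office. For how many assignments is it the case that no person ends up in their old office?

2290792932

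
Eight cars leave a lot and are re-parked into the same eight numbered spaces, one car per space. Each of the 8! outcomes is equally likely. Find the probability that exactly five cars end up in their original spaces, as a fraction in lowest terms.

1/360

Favorable outcomes: C(8,5)·!3 = 56·2 = 112.
Total outcomes: 8! = 40320.
Probability = 112/40320 = 1/360.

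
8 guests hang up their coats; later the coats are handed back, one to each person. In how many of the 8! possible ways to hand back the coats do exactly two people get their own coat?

7420

Choose which 2 of the 8 are fixed: C(8,2) = 28.
The remaining 6 must be deranged: !6 = 265.
Total: 28 × 265 = 7420.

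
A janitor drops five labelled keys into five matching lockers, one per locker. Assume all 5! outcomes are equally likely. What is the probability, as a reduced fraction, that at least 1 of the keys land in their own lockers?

19/30

Favorable outcomes: Σ_{i≥1} C(5,i)·!(5-i) = 5·9 + 10·2 + 10·1 + 5·0 + 1·1 = 76.
Total outcomes: 5! = 120.
Probability = 76/120 = 19/30.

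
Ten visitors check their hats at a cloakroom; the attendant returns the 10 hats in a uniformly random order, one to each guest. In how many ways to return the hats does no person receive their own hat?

1334961

Recurrence: !10 = 10·!9 + (-1)^10.
!10 = 10·133496 + 1 = 1334961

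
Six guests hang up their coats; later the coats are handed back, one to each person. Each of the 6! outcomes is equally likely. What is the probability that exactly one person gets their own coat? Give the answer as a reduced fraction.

Favorable outcomes: C(6,1)·!5 = 6·44 = 264.
Total outcomes: 6! = 720.
Probability = 264/720 = 11/30.

11/30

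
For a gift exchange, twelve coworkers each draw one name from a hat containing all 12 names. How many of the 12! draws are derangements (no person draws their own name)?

Recurrence: !12 = 12·!11 + (-1)^12.
!12 = 12·14684570 + 1 = 176214841

176214841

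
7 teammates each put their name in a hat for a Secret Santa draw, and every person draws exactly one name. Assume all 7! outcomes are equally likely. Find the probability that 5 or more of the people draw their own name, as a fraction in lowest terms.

Favorable outcomes: Σ_{i≥5} C(7,i)·!(7-i) = 21·1 + 7·0 + 1·1 = 22.
Total outcomes: 7! = 5040.
Probability = 22/5040 = 11/2520.

11/2520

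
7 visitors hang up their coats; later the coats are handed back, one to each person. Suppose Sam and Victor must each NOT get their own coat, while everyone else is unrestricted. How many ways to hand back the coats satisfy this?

Inclusion-exclusion on the 2 forbidden self-matches:
Σ_{j=0}^{2} (-1)^j C(2,j)(7-j)!
= C(2,0)·7! - C(2,1)·6! + C(2,2)·5!
= 5040 - 1440 + 120
= 3720

3720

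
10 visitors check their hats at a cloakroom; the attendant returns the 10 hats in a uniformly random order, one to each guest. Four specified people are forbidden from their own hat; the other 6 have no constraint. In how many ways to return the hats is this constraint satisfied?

2399760

Let A_j be the event that the j-th constrained one is fixed. By inclusion-exclusion over the 4 events:
Σ_{j=0}^{4} (-1)^j C(4,j)(10-j)!
= C(4,0)·10! - C(4,1)·9! + C(4,2)·8! - C(4,3)·7! + C(4,4)·6!
= 3628800 - 1451520 + 241920 - 20160 + 720
= 2399760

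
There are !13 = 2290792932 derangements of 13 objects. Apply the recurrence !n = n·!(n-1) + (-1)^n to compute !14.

!14 = 14·2290792932 + 1 = 32071101049.

32071101049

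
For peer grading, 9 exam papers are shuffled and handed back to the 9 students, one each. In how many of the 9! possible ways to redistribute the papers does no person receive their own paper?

The number of derangements of 9 is !9 = Σ_{k=0}^{9} (-1)^k·9!/k!
= 9! - 9!/1! + 9!/2! - 9!/3! + 9!/4! - 9!/5! + 9!/6! - 9!/7! + 9!/8! - 9!/9!
= 362880 - 362880 + 181440 - 60480 + 15120 - 3024 + 504 - 72 + 9 - 1
= 133496

133496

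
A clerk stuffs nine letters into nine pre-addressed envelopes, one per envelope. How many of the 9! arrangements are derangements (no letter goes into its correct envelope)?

133496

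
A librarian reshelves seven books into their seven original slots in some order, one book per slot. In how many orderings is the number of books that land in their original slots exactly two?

924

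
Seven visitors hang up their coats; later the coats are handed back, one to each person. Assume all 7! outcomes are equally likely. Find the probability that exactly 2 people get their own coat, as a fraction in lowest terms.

11/60

Favorable outcomes: C(7,2)·!5 = 21·44 = 924.
Total outcomes: 7! = 5040.
Probability = 924/5040 = 11/60.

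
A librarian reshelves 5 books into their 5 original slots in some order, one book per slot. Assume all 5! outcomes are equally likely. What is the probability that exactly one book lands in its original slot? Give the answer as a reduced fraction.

3/8

Favorable outcomes: C(5,1)·!4 = 5·9 = 45.
Total outcomes: 5! = 120.
Probability = 45/120 = 3/8.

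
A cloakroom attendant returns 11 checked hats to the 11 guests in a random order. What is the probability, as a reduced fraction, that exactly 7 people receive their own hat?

1/13440

Favorable outcomes: C(11,7)·!4 = 330·9 = 2970.
Total outcomes: 11! = 39916800.
Probability = 2970/39916800 = 1/13440.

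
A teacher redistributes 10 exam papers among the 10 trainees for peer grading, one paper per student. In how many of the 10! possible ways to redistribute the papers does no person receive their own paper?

The subfactorial !10 = [10!/e] (nearest integer).
10! = 3628800, and 3628800/e ≈ 1334960.92, so !10 = 1334961.

1334961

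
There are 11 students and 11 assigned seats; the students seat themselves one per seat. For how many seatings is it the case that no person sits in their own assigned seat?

14684570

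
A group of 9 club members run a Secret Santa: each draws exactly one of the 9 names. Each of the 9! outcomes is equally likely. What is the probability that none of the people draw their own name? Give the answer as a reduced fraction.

Favorable outcomes: !9 = 133496.
Total outcomes: 9! = 362880.
Probability = 133496/362880 = 16687/45360.

16687/45360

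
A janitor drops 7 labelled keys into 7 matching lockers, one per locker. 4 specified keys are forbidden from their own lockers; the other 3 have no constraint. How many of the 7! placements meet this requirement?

2790

Let A_j be the event that the j-th constrained one is fixed. By inclusion-exclusion over the 4 events:
Σ_{j=0}^{4} (-1)^j C(4,j)(7-j)!
= C(4,0)·7! - C(4,1)·6! + C(4,2)·5! - C(4,3)·4! + C(4,4)·3!
= 5040 - 2880 + 720 - 96 + 6
= 2790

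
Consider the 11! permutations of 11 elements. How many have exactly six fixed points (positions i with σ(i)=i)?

20328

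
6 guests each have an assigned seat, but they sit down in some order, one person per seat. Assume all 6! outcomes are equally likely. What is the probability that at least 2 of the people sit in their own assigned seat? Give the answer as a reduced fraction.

Favorable outcomes: Σ_{i≥2} C(6,i)·!(6-i) = 15·9 + 20·2 + 15·1 + 6·0 + 1·1 = 191.
Total outcomes: 6! = 720.
Probability = 191/720 = 191/720.

191/720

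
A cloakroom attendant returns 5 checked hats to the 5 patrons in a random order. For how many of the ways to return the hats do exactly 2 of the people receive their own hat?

20

Pick the 2 fixed positions: C(5,2) = 10 ways.
The remaining 3 must be deranged: !3 = 2.
Total: 10 × 2 = 20.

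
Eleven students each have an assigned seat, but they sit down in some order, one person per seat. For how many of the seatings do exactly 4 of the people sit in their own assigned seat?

611820

Pick the 4 fixed positions: C(11,4) = 330 ways.
The other 7 form a derangement: !7 = 1854.
Total: 330 × 1854 = 611820.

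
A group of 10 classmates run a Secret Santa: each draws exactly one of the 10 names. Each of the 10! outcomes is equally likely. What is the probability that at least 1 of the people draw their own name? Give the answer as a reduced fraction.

Favorable outcomes: Σ_{i≥1} C(10,i)·!(10-i) = 10·133496 + 45·14833 + 120·1854 + 210·265 + 252·44 + 210·9 + 120·2 + 45·1 + 10·0 + 1·1 = 2293839.
Total outcomes: 10! = 3628800.
Probability = 2293839/3628800 = 28319/44800.

28319/44800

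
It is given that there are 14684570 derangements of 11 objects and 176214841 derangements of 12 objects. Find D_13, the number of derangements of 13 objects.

2290792932

D_13 = (13-1)·(D_12 + D_11) = 12·(176214841 + 14684570) = 12·190899411 = 2290792932.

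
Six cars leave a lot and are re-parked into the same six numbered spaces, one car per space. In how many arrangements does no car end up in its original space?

265

Use !n = (n-1)(!(n-1) + !(n-2)).
!6 = 5·(44 + 9) = 5·53 = 265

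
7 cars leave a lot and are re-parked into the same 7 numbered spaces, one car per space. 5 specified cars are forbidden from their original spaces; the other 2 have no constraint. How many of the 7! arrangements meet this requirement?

2428

Inclusion-exclusion on the 5 forbidden self-matches:
Σ_{j=0}^{5} (-1)^j C(5,j)(7-j)!
= C(5,0)·7! - C(5,1)·6! + C(5,2)·5! - C(5,3)·4! + C(5,4)·3! - C(5,5)·2!
= 5040 - 3600 + 1200 - 240 + 30 - 2
= 2428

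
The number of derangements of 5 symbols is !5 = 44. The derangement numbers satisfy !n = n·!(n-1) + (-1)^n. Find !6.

265

!6 = 6·44 + 1 = 265.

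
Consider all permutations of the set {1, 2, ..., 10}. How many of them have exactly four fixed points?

Choose which 4 of the 10 are fixed: C(10,4) = 210.
The remaining 6 must be deranged: !6 = 265.
Total: 210 × 265 = 55650.

55650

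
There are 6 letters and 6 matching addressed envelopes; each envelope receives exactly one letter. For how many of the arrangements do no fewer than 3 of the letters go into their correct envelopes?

56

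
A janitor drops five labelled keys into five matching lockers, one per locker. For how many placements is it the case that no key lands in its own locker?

By inclusion-exclusion, !5 = Σ (-1)^k · 5!/k! for k=0..5
= 5! - 5!/1! + 5!/2! - 5!/3! + 5!/4! - 5!/5!
= 120 - 120 + 60 - 20 + 5 - 1
= 44

44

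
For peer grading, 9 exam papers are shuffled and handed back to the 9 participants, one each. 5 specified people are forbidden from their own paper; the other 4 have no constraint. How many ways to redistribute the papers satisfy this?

205056

Let A_j be the event that the j-th constrained one is fixed. By inclusion-exclusion over the 5 events:
Σ_{j=0}^{5} (-1)^j C(5,j)(9-j)!
= C(5,0)·9! - C(5,1)·8! + C(5,2)·7! - C(5,3)·6! + C(5,4)·5! - C(5,5)·4!
= 362880 - 201600 + 50400 - 7200 + 600 - 24
= 205056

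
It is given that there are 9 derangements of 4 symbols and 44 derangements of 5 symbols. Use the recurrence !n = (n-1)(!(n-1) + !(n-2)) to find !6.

!6 = (6-1)·(!5 + !4) = 5·(44 + 9) = 5·53 = 265.

265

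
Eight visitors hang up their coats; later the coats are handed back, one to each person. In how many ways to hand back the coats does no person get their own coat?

14833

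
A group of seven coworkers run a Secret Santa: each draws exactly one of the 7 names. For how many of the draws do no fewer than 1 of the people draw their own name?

# with exactly i fixed is C(7,i)·!(7-i); sum over i=1..7:
  i=1: C(7,1)·!6 = 7·265 = 1855
  i=2: C(7,2)·!5 = 21·44 = 924
  i=3: C(7,3)·!4 = 35·9 = 315
  i=4: C(7,4)·!3 = 35·2 = 70
  i=5: C(7,5)·!2 = 21·1 = 21
  i=6: C(7,6)·!1 = 7·0 = 0
  i=7: C(7,7)·!0 = 1·1 = 1
Total = 3186.

3186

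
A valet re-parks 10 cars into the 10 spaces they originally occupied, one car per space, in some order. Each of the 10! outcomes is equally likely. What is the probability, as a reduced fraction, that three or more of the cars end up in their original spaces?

Favorable outcomes: Σ_{i≥3} C(10,i)·!(10-i) = 120·1854 + 210·265 + 252·44 + 210·9 + 120·2 + 45·1 + 10·0 + 1·1 = 291394.
Total outcomes: 10! = 3628800.
Probability = 291394/3628800 = 145697/1814400.

145697/1814400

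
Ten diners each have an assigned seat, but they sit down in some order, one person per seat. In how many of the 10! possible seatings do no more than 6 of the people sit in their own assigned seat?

3628514

# with exactly i fixed is C(10,i)·!(10-i); sum over i=0..6:
  i=0: C(10,0)·!10 = 1·1334961 = 1334961
  i=1: C(10,1)·!9 = 10·133496 = 1334960
  i=2: C(10,2)·!8 = 45·14833 = 667485
  i=3: C(10,3)·!7 = 120·1854 = 222480
  i=4: C(10,4)·!6 = 210·265 = 55650
  i=5: C(10,5)·!5 = 252·44 = 11088
  i=6: C(10,6)·!4 = 210·9 = 1890
Total = 3628514.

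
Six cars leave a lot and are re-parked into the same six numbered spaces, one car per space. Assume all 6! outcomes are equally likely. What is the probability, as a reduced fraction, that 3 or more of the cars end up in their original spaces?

Favorable outcomes: Σ_{i≥3} C(6,i)·!(6-i) = 20·2 + 15·1 + 6·0 + 1·1 = 56.
Total outcomes: 6! = 720.
Probability = 56/720 = 7/90.

7/90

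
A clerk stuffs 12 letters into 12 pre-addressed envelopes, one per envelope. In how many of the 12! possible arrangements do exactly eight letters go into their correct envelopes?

4455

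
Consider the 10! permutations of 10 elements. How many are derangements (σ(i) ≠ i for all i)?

The number of derangements of 10 is !10 = Σ_{k=0}^{10} (-1)^k·10!/k!
= 10! - 10!/1! + 10!/2! - 10!/3! + 10!/4! - 10!/5! + 10!/6! - 10!/7! + 10!/8! - 10!/9! + 10!/10!
= 3628800 - 3628800 + 1814400 - 604800 + 151200 - 30240 + 5040 - 720 + 90 - 10 + 1
= 1334961

1334961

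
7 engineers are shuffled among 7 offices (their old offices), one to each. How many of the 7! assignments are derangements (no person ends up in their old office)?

By inclusion-exclusion, !7 = Σ (-1)^k · 7!/k! for k=0..7
= 7! - 7!/1! + 7!/2! - 7!/3! + 7!/4! - 7!/5! + 7!/6! - 7!/7!
= 5040 - 5040 + 2520 - 840 + 210 - 42 + 7 - 1
= 1854

1854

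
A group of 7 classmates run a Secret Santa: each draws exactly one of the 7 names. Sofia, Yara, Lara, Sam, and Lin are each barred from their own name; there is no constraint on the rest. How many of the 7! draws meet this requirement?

Inclusion-exclusion on the 5 forbidden self-matches:
Σ_{j=0}^{5} (-1)^j C(5,j)(7-j)!
= C(5,0)·7! - C(5,1)·6! + C(5,2)·5! - C(5,3)·4! + C(5,4)·3! - C(5,5)·2!
= 5040 - 3600 + 1200 - 240 + 30 - 2
= 2428

2428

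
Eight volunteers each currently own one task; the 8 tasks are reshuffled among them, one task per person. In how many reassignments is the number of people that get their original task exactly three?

Pick the 3 fixed positions: C(8,3) = 56 ways.
The remaining 5 must be deranged: !5 = 44.
Total: 56 × 44 = 2464.

2464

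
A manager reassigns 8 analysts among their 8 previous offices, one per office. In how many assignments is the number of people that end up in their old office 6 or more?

Sum C(8,i)·!(8-i) for i = 6..8:
  i=6: C(8,6)·!2 = 28·1 = 28
  i=7: C(8,7)·!1 = 8·0 = 0
  i=8: C(8,8)·!0 = 1·1 = 1
Total = 29.

29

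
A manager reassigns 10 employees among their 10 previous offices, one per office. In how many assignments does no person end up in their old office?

1334961

!10 is the nearest integer to 10!/e.
10! = 3628800, and 3628800/e ≈ 1334960.92, so !10 = 1334961.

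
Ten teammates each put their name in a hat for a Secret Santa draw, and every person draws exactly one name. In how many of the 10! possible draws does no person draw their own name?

1334961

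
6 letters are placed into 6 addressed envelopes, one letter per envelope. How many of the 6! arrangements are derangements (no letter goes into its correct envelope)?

265

!6 = 6! · Σ_{k=0}^{6} (-1)^k/k!
= 6! - 6!/1! + 6!/2! - 6!/3! + 6!/4! - 6!/5! + 6!/6!
= 720 - 720 + 360 - 120 + 30 - 6 + 1
= 265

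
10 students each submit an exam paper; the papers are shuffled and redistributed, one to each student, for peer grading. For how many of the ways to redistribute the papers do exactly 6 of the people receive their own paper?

1890

Choose which 6 of the 10 are fixed: C(10,6) = 210.
The remaining 4 must be deranged: !4 = 9.
Total: 210 × 9 = 1890.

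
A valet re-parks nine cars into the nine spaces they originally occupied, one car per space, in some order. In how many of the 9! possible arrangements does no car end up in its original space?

Recurrence: !9 = 9·!8 + (-1)^9.
!9 = 9·14833 - 1 = 133496

133496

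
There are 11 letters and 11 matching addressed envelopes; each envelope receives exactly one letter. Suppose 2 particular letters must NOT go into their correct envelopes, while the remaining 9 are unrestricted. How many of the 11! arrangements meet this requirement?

33022080

Let A_j be the event that the j-th constrained one is fixed. By inclusion-exclusion over the 2 events:
Σ_{j=0}^{2} (-1)^j C(2,j)(11-j)!
= C(2,0)·11! - C(2,1)·10! + C(2,2)·9!
= 39916800 - 7257600 + 362880
= 33022080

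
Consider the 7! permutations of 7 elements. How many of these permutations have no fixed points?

The number of derangements of 7 is !7 = Σ_{k=0}^{7} (-1)^k·7!/k!
= 7! - 7!/1! + 7!/2! - 7!/3! + 7!/4! - 7!/5! + 7!/6! - 7!/7!
= 5040 - 5040 + 2520 - 840 + 210 - 42 + 7 - 1
= 1854

1854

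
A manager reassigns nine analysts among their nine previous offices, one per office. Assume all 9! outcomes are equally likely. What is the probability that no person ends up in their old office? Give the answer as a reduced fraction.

Favorable outcomes: !9 = 133496.
Total outcomes: 9! = 362880.
Probability = 133496/362880 = 16687/45360.

16687/45360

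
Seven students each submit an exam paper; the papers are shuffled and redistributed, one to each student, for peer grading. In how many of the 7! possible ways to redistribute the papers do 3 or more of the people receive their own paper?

407

# with exactly i fixed is C(7,i)·!(7-i); sum over i=3..7:
  i=3: C(7,3)·!4 = 35·9 = 315
  i=4: C(7,4)·!3 = 35·2 = 70
  i=5: C(7,5)·!2 = 21·1 = 21
  i=6: C(7,6)·!1 = 7·0 = 0
  i=7: C(7,7)·!0 = 1·1 = 1
Total = 407.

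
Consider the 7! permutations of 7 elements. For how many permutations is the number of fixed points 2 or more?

1331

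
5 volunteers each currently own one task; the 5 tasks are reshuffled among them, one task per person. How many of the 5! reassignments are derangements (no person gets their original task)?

44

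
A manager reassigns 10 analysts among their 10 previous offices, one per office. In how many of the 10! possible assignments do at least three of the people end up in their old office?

291394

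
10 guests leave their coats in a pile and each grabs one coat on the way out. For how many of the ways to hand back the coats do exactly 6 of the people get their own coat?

Choose which 6 of the 10 are fixed: C(10,6) = 210.
The other 4 form a derangement: !4 = 9.
Total: 210 × 9 = 1890.

1890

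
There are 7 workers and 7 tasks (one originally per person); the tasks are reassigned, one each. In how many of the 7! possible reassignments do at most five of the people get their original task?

5039

Sum C(7,i)·!(7-i) for i = 0..5:
  i=0: C(7,0)·!7 = 1·1854 = 1854
  i=1: C(7,1)·!6 = 7·265 = 1855
  i=2: C(7,2)·!5 = 21·44 = 924
  i=3: C(7,3)·!4 = 35·9 = 315
  i=4: C(7,4)·!3 = 35·2 = 70
  i=5: C(7,5)·!2 = 21·1 = 21
Total = 5039.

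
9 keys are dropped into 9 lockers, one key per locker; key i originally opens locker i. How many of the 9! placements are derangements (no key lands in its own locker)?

133496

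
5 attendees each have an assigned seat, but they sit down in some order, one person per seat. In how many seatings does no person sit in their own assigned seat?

44

The number of derangements of 5 is !5 = Σ_{k=0}^{5} (-1)^k·5!/k!
= 5! - 5!/1! + 5!/2! - 5!/3! + 5!/4! - 5!/5!
= 120 - 120 + 60 - 20 + 5 - 1
= 44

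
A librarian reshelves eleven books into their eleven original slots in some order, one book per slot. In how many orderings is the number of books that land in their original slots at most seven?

39916414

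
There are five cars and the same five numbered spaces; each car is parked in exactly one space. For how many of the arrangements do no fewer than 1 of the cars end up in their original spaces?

76

Sum C(5,i)·!(5-i) for i = 1..5:
  i=1: C(5,1)·!4 = 5·9 = 45
  i=2: C(5,2)·!3 = 10·2 = 20
  i=3: C(5,3)·!2 = 10·1 = 10
  i=4: C(5,4)·!1 = 5·0 = 0
  i=5: C(5,5)·!0 = 1·1 = 1
Total = 76.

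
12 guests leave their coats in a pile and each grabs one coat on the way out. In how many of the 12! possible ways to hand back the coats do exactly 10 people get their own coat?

Choose which 10 of the 12 are fixed: C(12,10) = 66.
The remaining 2 must be deranged: !2 = 1.
Total: 66 × 1 = 66.

66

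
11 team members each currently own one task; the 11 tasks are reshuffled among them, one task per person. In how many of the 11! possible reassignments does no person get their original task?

The subfactorial !11 = [11!/e] (nearest integer).
11! = 39916800, and 39916800/e ≈ 14684570.08, so !11 = 14684570.

14684570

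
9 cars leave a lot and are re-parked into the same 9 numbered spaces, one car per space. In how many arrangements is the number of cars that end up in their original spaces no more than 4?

Sum C(9,i)·!(9-i) for i = 0..4:
  i=0: C(9,0)·!9 = 1·133496 = 133496
  i=1: C(9,1)·!8 = 9·14833 = 133497
  i=2: C(9,2)·!7 = 36·1854 = 66744
  i=3: C(9,3)·!6 = 84·265 = 22260
  i=4: C(9,4)·!5 = 126·44 = 5544
Total = 361541.

361541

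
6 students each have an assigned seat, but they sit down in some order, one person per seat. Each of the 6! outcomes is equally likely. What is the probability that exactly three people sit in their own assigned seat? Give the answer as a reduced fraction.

Favorable outcomes: C(6,3)·!3 = 20·2 = 40.
Total outcomes: 6! = 720.
Probability = 40/720 = 1/18.

1/18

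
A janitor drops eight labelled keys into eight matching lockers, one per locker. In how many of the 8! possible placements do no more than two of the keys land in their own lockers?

37085

Sum C(8,i)·!(8-i) for i = 0..2:
  i=0: C(8,0)·!8 = 1·14833 = 14833
  i=1: C(8,1)·!7 = 8·1854 = 14832
  i=2: C(8,2)·!6 = 28·265 = 7420
Total = 37085.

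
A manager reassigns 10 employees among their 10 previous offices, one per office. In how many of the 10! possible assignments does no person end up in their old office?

!10 is the nearest integer to 10!/e.
10! = 3628800, and 3628800/e ≈ 1334960.92, so !10 = 1334961.

1334961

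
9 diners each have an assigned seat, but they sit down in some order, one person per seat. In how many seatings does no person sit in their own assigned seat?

The subfactorial !9 = [9!/e] (nearest integer).
9! = 362880, and 362880/e ≈ 133496.09, so !9 = 133496.

133496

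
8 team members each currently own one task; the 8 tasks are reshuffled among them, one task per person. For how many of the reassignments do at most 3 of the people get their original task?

Sum C(8,i)·!(8-i) for i = 0..3:
  i=0: C(8,0)·!8 = 1·14833 = 14833
  i=1: C(8,1)·!7 = 8·1854 = 14832
  i=2: C(8,2)·!6 = 28·265 = 7420
  i=3: C(8,3)·!5 = 56·44 = 2464
Total = 39549.

39549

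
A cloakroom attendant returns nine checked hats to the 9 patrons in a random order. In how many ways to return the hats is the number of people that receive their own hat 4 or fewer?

Sum C(9,i)·!(9-i) for i = 0..4:
  i=0: C(9,0)·!9 = 1·133496 = 133496
  i=1: C(9,1)·!8 = 9·14833 = 133497
  i=2: C(9,2)·!7 = 36·1854 = 66744
  i=3: C(9,3)·!6 = 84·265 = 22260
  i=4: C(9,4)·!5 = 126·44 = 5544
Total = 361541.

361541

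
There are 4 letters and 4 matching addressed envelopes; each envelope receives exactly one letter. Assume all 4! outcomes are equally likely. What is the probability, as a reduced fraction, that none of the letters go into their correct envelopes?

Favorable outcomes: !4 = 9.
Total outcomes: 4! = 24.
Probability = 9/24 = 3/8.

3/8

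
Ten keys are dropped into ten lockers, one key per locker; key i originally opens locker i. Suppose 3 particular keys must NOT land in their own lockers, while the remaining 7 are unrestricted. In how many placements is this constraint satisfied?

Inclusion-exclusion on the 3 forbidden self-matches:
Σ_{j=0}^{3} (-1)^j C(3,j)(10-j)!
= C(3,0)·10! - C(3,1)·9! + C(3,2)·8! - C(3,3)·7!
= 3628800 - 1088640 + 120960 - 5040
= 2656080

2656080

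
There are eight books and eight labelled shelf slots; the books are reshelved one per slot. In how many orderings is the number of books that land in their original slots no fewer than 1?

25487

# with exactly i fixed is C(8,i)·!(8-i); sum over i=1..8:
  i=1: C(8,1)·!7 = 8·1854 = 14832
  i=2: C(8,2)·!6 = 28·265 = 7420
  i=3: C(8,3)·!5 = 56·44 = 2464
  i=4: C(8,4)·!4 = 70·9 = 630
  i=5: C(8,5)·!3 = 56·2 = 112
  i=6: C(8,6)·!2 = 28·1 = 28
  i=7: C(8,7)·!1 = 8·0 = 0
  i=8: C(8,8)·!0 = 1·1 = 1
Total = 25487.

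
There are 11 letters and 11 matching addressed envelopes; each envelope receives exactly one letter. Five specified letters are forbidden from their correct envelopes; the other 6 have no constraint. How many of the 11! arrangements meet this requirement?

25022880

Let A_j be the event that the j-th constrained one is fixed. By inclusion-exclusion over the 5 events:
Σ_{j=0}^{5} (-1)^j C(5,j)(11-j)!
= C(5,0)·11! - C(5,1)·10! + C(5,2)·9! - C(5,3)·8! + C(5,4)·7! - C(5,5)·6!
= 39916800 - 18144000 + 3628800 - 403200 + 25200 - 720
= 25022880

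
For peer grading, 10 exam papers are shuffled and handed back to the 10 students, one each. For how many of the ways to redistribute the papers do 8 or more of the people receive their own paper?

# with exactly i fixed is C(10,i)·!(10-i); sum over i=8..10:
  i=8: C(10,8)·!2 = 45·1 = 45
  i=9: C(10,9)·!1 = 10·0 = 0
  i=10: C(10,10)·!0 = 1·1 = 1
Total = 46.

46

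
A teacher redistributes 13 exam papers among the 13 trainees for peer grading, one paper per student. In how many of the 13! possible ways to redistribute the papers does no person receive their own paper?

Use !n = n·!(n-1) + (-1)^n.
!13 = 13·176214841 - 1 = 2290792932

2290792932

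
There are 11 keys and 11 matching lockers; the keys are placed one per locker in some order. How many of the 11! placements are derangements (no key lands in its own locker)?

14684570

Recurrence: !11 = 11·!10 + (-1)^11.
!11 = 11·1334961 - 1 = 14684570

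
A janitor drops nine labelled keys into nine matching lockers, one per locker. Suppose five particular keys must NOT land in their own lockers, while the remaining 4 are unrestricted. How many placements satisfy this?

205056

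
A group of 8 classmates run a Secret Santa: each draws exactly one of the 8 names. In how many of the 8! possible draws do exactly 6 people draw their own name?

Choose which 6 of the 8 are fixed: C(8,6) = 28.
The other 2 form a derangement: !2 = 1.
Total: 28 × 1 = 28.

28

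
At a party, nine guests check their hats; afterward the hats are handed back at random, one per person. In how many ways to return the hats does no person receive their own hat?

133496

Use !n = n·!(n-1) + (-1)^n.
!9 = 9·14833 - 1 = 133496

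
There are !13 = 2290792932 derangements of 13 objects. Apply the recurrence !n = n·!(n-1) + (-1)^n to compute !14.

!14 = 14·2290792932 + 1 = 32071101049.

32071101049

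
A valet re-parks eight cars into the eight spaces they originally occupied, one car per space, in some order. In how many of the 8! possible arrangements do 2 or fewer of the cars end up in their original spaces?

Sum C(8,i)·!(8-i) for i = 0..2:
  i=0: C(8,0)·!8 = 1·14833 = 14833
  i=1: C(8,1)·!7 = 8·1854 = 14832
  i=2: C(8,2)·!6 = 28·265 = 7420
Total = 37085.

37085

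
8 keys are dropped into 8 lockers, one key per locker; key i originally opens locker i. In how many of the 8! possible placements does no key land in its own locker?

14833

The subfactorial !8 = [8!/e] (nearest integer).
8! = 40320, and 40320/e ≈ 14832.90, so !8 = 14833.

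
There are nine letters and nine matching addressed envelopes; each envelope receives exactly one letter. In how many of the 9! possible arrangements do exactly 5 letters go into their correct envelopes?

Pick the 5 fixed positions: C(9,5) = 126 ways.
The remaining 4 must be deranged: !4 = 9.
Total: 126 × 9 = 1134.

1134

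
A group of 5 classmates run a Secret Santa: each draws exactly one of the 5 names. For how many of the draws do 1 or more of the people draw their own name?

76

# with exactly i fixed is C(5,i)·!(5-i); sum over i=1..5:
  i=1: C(5,1)·!4 = 5·9 = 45
  i=2: C(5,2)·!3 = 10·2 = 20
  i=3: C(5,3)·!2 = 10·1 = 10
  i=4: C(5,4)·!1 = 5·0 = 0
  i=5: C(5,5)·!0 = 1·1 = 1
Total = 76.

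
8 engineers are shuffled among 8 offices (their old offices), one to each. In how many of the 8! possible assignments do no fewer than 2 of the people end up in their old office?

10655

# with exactly i fixed is C(8,i)·!(8-i); sum over i=2..8:
  i=2: C(8,2)·!6 = 28·265 = 7420
  i=3: C(8,3)·!5 = 56·44 = 2464
  i=4: C(8,4)·!4 = 70·9 = 630
  i=5: C(8,5)·!3 = 56·2 = 112
  i=6: C(8,6)·!2 = 28·1 = 28
  i=7: C(8,7)·!1 = 8·0 = 0
  i=8: C(8,8)·!0 = 1·1 = 1
Total = 10655.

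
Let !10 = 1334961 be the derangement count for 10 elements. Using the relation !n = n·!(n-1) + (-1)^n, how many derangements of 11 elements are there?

!11 = 11·1334961 - 1 = 14684570.

14684570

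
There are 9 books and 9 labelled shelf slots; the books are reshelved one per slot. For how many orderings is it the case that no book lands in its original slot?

133496

Recurrence: !9 = 8·(!8 + !7).
!9 = 8·(14833 + 1854) = 8·16687 = 133496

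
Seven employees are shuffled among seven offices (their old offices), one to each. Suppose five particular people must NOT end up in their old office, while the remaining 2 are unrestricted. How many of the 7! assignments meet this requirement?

2428

Inclusion-exclusion on the 5 forbidden self-matches:
Σ_{j=0}^{5} (-1)^j C(5,j)(7-j)!
= C(5,0)·7! - C(5,1)·6! + C(5,2)·5! - C(5,3)·4! + C(5,4)·3! - C(5,5)·2!
= 5040 - 3600 + 1200 - 240 + 30 - 2
= 2428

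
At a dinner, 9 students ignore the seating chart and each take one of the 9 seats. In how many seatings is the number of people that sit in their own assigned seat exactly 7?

36

Pick the 7 fixed positions: C(9,7) = 36 ways.
The other 2 form a derangement: !2 = 1.
Total: 36 × 1 = 36.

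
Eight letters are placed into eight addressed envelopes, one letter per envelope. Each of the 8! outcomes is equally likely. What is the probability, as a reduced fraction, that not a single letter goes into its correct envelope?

2119/5760

Favorable outcomes: !8 = 14833.
Total outcomes: 8! = 40320.
Probability = 14833/40320 = 2119/5760.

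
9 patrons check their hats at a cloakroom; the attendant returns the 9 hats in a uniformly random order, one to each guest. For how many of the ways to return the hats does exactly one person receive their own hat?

133497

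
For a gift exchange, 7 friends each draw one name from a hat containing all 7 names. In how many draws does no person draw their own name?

1854

!7 is the nearest integer to 7!/e.
7! = 5040, and 5040/e ≈ 1854.11, so !7 = 1854.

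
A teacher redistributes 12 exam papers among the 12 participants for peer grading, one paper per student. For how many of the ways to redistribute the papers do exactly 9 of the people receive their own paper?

Pick the 9 fixed positions: C(12,9) = 220 ways.
The remaining 3 must be deranged: !3 = 2.
Total: 220 × 2 = 440.

440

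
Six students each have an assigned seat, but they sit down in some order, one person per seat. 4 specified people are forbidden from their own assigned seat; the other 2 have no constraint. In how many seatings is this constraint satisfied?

Let A_j be the event that the j-th constrained one is fixed. By inclusion-exclusion over the 4 events:
Σ_{j=0}^{4} (-1)^j C(4,j)(6-j)!
= C(4,0)·6! - C(4,1)·5! + C(4,2)·4! - C(4,3)·3! + C(4,4)·2!
= 720 - 480 + 144 - 24 + 2
= 362

362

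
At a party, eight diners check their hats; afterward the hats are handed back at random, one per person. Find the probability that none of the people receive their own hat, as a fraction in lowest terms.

Favorable outcomes: !8 = 14833.
Total outcomes: 8! = 40320.
Probability = 14833/40320 = 2119/5760.

2119/5760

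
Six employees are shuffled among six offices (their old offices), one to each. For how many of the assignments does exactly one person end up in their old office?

264

Pick the single fixed position: C(6,1) = 6 ways.
The remaining 5 must be deranged: !5 = 44.
Total: 6 × 44 = 264.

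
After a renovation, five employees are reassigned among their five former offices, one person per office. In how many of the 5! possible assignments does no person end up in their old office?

44

!5 is the nearest integer to 5!/e.
5! = 120, and 120/e ≈ 44.15, so !5 = 44.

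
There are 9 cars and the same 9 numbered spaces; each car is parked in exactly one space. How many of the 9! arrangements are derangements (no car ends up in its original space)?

133496

!9 is the nearest integer to 9!/e.
9! = 362880, and 362880/e ≈ 133496.09, so !9 = 133496.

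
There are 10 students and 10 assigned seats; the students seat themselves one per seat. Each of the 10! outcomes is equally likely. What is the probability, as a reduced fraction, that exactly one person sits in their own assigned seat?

Favorable outcomes: C(10,1)·!9 = 10·133496 = 1334960.
Total outcomes: 10! = 3628800.
Probability = 1334960/3628800 = 16687/45360.

16687/45360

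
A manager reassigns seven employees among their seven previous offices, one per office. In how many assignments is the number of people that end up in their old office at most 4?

5018

Sum C(7,i)·!(7-i) for i = 0..4:
  i=0: C(7,0)·!7 = 1·1854 = 1854
  i=1: C(7,1)·!6 = 7·265 = 1855
  i=2: C(7,2)·!5 = 21·44 = 924
  i=3: C(7,3)·!4 = 35·9 = 315
  i=4: C(7,4)·!3 = 35·2 = 70
Total = 5018.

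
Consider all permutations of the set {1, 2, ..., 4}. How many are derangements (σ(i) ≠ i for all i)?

9

Recurrence: !4 = 3·(!3 + !2).
!4 = 3·(2 + 1) = 3·3 = 9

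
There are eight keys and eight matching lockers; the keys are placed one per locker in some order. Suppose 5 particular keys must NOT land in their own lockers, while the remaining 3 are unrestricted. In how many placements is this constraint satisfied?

Let A_j be the event that the j-th constrained one is fixed. By inclusion-exclusion over the 5 events:
Σ_{j=0}^{5} (-1)^j C(5,j)(8-j)!
= C(5,0)·8! - C(5,1)·7! + C(5,2)·6! - C(5,3)·5! + C(5,4)·4! - C(5,5)·3!
= 40320 - 25200 + 7200 - 1200 + 120 - 6
= 21234

21234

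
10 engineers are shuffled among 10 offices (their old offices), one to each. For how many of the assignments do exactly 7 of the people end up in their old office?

240

Choose which 7 of the 10 are fixed: C(10,7) = 120.
The remaining 3 must be deranged: !3 = 2.
Total: 120 × 2 = 240.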